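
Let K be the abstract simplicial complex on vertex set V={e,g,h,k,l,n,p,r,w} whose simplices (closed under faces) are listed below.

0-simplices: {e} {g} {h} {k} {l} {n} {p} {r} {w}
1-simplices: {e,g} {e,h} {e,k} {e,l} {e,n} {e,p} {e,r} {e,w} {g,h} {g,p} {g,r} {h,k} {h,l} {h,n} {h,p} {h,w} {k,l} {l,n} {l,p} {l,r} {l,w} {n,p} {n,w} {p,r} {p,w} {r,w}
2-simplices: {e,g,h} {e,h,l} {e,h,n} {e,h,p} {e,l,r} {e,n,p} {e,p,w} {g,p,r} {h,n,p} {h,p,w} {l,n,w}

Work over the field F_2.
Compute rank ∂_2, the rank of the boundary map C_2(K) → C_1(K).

n_0=9 n_1=26 n_2=11  [Z2]
∂1: piv[eg,eh,ek,el,en,ep,er,ew] rk=8  ker:gh,gp,gr,hk,hl,hn,hp,hw,kl,ln,lp,lr,lw,np,nw,pr,pw,rw
∂2: piv[egh,ehl,ehn,ehp,elr,enp,epw,gpr,hpw,lnw] rk=10  ker:hnp
rk∂_2=10

rank∂_2=10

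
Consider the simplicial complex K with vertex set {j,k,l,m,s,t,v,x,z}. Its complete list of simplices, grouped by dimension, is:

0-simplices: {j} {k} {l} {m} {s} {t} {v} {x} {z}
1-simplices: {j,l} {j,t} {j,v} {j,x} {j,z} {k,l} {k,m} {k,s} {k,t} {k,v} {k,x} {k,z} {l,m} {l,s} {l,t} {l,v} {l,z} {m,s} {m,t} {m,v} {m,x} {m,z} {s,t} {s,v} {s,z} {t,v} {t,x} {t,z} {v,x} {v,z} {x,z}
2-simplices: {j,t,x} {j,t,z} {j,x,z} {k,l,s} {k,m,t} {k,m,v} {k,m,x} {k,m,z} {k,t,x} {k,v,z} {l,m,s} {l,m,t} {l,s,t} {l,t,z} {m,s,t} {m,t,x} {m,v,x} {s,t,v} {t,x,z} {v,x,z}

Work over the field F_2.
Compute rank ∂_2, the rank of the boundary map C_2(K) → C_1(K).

n_0=9 n_1=31 n_2=20  [Z2]
∂1: piv[jl,jt,jv,jx,jz,kl,km,ks] rk=8  ker:kt,kv,kx,kz,lm,ls,lt,lv,lz,ms,mt,mv,mx,mz,st,sv,sz,tv,tx,tz,vx,vz,xz
∂2: piv[jtx,jtz,jxz,kls,kmt,kmv,kmx,kmz,ktx,kvz,lms,lmt,lst,ltz,mvx,stv,vxz] rk=17  ker:mst,mtx,txz
rk∂_2=17

rank∂_2=17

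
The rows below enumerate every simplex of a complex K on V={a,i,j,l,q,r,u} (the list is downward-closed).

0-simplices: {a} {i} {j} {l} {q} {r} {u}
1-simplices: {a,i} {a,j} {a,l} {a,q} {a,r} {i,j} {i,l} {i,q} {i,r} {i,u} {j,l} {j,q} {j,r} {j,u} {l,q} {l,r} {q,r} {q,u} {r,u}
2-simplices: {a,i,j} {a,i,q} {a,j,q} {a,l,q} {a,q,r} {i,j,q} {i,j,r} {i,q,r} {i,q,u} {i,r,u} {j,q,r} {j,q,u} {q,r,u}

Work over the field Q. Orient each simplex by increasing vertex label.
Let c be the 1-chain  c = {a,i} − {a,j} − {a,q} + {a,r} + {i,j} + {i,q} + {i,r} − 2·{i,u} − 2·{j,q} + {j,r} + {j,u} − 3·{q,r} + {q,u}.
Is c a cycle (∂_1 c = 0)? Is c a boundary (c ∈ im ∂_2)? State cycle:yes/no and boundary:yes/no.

cycle:yes boundary:yes

n_0=7 n_1=19 n_2=13  [Q]
∂1: piv[ai,aj,al,aq,ar,iu] rk=6  ker:ij,il,iq,ir,jl,jq,jr,ju,lq,lr,qr,qu,ru
∂2: piv[aij,aiq,ajq,alq,aqr,ijr,iqr,iqu,iru,jqu] rk=10  ker:ijq,jqr,qru
∂1c = 0
c vs im∂2: reduces to 0 ⇒ boundary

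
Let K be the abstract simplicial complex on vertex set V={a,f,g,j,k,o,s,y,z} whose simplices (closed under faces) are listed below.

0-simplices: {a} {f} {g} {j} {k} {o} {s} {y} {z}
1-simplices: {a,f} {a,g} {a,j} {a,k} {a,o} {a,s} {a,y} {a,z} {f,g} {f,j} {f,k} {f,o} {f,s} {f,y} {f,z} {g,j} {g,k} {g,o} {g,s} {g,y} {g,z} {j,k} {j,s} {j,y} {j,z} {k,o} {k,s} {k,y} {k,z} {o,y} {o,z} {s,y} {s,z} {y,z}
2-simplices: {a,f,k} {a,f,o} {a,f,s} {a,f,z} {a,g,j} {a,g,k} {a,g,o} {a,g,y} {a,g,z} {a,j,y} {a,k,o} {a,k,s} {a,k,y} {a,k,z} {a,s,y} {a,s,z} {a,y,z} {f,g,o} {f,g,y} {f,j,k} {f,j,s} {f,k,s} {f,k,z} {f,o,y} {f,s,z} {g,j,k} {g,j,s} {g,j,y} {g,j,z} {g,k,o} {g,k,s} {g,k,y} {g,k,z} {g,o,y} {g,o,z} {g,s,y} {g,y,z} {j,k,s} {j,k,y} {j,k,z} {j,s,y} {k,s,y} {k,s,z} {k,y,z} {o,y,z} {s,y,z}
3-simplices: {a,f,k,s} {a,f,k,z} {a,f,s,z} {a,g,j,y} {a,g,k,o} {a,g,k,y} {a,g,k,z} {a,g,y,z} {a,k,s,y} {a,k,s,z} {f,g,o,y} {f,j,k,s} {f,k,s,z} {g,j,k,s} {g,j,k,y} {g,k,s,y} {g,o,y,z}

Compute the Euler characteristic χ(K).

n_0=9 n_1=34 n_2=46 n_3=17
χ=+9−34+46−17=4

χ(K)=4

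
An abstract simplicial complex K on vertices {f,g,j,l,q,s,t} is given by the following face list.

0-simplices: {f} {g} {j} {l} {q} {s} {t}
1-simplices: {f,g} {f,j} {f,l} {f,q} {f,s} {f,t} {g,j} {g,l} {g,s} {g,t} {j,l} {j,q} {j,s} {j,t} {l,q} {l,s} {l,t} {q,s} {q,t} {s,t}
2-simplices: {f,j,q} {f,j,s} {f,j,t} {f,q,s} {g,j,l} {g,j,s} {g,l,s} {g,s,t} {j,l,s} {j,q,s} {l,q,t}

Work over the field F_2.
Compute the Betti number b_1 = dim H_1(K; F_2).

n_0=7 n_1=20 n_2=11  [Z2]
∂1: piv[fg,fj,fl,fq,fs,ft] rk=6  ker:gj,gl,gs,gt,jl,jq,js,jt,lq,ls,lt,qs,qt,st
∂2: piv[fjq,fjs,fjt,fqs,gjl,gjs,gls,gst,lqt] rk=9  ker:jls,jqs
b_1=(20−6)−9=5

b_1=5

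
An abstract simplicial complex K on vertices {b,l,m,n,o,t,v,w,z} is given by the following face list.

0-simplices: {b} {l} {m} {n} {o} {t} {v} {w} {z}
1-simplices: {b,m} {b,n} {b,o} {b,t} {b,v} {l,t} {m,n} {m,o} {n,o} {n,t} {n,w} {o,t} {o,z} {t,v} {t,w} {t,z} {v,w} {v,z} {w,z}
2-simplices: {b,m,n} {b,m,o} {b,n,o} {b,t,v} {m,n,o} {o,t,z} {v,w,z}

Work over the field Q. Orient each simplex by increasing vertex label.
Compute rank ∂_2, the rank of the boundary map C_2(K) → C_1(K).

n_0=9 n_1=19 n_2=7  [Q]
∂1: piv[bm,bn,bo,bt,bv,lt,nw,oz] rk=8  ker:mn,mo,no,nt,ot,tv,tw,tz,vw,vz,wz
∂2: piv[bmn,bmo,bno,btv,otz,vwz] rk=6  ker:mno
rk∂_2=6

rank∂_2=6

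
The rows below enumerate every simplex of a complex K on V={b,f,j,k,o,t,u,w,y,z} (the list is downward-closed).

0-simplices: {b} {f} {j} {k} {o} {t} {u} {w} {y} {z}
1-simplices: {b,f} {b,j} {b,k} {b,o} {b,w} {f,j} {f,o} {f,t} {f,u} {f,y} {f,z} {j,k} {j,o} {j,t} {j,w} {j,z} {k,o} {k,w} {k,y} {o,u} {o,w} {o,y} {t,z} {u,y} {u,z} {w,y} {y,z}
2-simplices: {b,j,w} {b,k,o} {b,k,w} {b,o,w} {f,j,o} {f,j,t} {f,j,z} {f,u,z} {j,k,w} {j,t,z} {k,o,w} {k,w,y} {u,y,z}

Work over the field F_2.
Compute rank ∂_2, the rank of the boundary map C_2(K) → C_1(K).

n_0=10 n_1=27 n_2=13  [Z2]
∂1: piv[bf,bj,bk,bo,bw,ft,fu,fy,fz] rk=9  ker:fj,fo,jk,jo,jt,jw,jz,ko,kw,ky,ou,ow,oy,tz,uy,uz,wy,yz
∂2: piv[bjw,bko,bkw,bow,fjo,fjt,fjz,fuz,jkw,jtz,kwy,uyz] rk=12  ker:kow
rk∂_2=12

rank∂_2=12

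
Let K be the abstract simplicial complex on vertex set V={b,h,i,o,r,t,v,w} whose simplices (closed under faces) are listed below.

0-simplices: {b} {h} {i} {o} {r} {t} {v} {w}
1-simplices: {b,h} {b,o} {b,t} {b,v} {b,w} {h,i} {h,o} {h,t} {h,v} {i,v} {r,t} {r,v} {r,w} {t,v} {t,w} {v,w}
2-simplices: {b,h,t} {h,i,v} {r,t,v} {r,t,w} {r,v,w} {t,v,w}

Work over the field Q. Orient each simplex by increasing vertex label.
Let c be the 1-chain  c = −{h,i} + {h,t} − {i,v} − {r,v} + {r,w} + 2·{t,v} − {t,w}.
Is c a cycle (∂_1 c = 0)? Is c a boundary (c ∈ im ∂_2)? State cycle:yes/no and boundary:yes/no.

cycle:yes boundary:no

n_0=8 n_1=16 n_2=6  [Q]
∂1: piv[bh,bo,bt,bv,bw,hi,rt] rk=7  ker:ho,ht,hv,iv,rv,rw,tv,tw,vw
∂2: piv[bht,hiv,rtv,rtw,rvw] rk=5  ker:tvw
∂1c = 0
c vs im∂2: residual ≠ 0 ⇒ not boundary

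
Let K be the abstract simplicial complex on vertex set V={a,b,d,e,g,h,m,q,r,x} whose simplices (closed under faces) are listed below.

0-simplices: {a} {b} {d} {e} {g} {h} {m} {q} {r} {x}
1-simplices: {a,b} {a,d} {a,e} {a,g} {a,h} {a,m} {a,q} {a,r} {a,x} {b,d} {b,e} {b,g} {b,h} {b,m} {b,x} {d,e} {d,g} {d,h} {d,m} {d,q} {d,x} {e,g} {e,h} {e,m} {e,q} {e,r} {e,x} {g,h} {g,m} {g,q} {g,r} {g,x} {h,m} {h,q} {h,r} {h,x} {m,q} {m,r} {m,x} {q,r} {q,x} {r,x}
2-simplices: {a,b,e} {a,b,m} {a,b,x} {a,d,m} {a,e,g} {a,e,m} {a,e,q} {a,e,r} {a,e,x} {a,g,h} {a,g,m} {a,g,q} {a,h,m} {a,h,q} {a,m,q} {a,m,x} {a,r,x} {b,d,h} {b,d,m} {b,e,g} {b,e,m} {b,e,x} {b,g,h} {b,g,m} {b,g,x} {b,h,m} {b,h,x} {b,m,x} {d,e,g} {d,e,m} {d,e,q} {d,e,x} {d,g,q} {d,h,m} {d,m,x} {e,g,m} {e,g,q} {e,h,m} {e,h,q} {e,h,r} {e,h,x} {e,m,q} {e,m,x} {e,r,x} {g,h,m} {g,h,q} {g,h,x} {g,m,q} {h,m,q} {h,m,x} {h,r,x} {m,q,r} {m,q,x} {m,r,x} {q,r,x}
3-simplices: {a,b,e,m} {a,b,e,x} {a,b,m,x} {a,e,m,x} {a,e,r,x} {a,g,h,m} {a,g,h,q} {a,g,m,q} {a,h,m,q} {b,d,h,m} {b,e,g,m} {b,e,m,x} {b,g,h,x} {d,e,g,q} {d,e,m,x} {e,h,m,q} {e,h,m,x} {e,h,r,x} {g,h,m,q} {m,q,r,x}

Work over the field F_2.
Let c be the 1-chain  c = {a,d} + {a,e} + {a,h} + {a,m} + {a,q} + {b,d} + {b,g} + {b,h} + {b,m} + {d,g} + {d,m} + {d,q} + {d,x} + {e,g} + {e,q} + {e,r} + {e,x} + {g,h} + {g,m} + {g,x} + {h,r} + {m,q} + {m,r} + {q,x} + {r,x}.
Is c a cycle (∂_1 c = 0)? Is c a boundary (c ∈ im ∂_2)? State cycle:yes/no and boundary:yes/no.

n_0=10 n_1=42 n_2=55 n_3=20  [Z2]
∂1: piv[ab,ad,ae,ag,ah,am,aq,ar,ax] rk=9  ker:bd,be,bg,bh,bm,bx,de,dg,dh,dm,dq,dx,eg,eh,em,eq,er,ex,gh,gm,gq,gr,gx,hm,hq,hr,hx,mq,mr,mx,qr,qx,rx
∂2: piv[abe,abm,abx,adm,aeg,aem,aeq,aer,aex,agh,agm,agq,ahm,ahq,amq,amx,arx,bdh,bdm,beg,bgh,bgx,bhx,deg,dem,deq,dex,ehm,ehr,mqr,mqx,mrx] rk=32  ker:bem,bex,bgm,bhm,bmx,dgq,dhm,dmx,egm,egq,ehq,ehx,emq,emx,erx,ghm,ghq,ghx,gmq,hmq,hmx,hrx,qrx
∂3: piv[abem,abex,abmx,aemx,aerx,aghm,aghq,agmq,ahmq,bdhm,begm,bghx,degq,demx,ehmq,ehmx,ehrx,mqrx] rk=18  ker:bemx,ghmq
∂1c = {a} + {e} + {q} + {x}

cycle:no boundary:no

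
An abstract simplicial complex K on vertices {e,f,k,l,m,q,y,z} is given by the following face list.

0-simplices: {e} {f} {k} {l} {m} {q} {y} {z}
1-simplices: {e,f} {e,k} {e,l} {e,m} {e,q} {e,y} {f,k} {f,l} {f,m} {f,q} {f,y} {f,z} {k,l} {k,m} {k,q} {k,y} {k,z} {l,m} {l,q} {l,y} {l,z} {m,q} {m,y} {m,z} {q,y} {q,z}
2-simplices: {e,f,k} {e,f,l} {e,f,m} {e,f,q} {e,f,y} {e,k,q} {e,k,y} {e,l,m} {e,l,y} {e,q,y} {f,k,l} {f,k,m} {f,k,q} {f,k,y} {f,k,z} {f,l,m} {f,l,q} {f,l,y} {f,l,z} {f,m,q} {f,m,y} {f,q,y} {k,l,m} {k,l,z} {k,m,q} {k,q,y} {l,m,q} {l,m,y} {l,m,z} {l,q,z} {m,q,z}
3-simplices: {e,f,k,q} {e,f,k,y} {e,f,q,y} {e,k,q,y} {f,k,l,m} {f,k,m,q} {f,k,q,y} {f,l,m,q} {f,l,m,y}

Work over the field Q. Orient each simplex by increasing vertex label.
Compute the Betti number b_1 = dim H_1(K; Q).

n_0=8 n_1=26 n_2=31 n_3=9  [Q]
∂1: piv[ef,ek,el,em,eq,ey,fz] rk=7  ker:fk,fl,fm,fq,fy,kl,km,kq,ky,kz,lm,lq,ly,lz,mq,my,mz,qy,qz
∂2: piv[efk,efl,efm,efq,efy,ekq,eky,elm,ely,eqy,fkl,fkm,fkz,flq,flz,fmq,fmy,lmz,lqz] rk=19  ker:fkq,fky,flm,fly,fqy,klm,klz,kmq,kqy,lmq,lmy,mqz
∂3: piv[efkq,efky,efqy,ekqy,fklm,fkmq,flmq,flmy] rk=8  ker:fkqy
b_1=(26−7)−19=0

b_1=0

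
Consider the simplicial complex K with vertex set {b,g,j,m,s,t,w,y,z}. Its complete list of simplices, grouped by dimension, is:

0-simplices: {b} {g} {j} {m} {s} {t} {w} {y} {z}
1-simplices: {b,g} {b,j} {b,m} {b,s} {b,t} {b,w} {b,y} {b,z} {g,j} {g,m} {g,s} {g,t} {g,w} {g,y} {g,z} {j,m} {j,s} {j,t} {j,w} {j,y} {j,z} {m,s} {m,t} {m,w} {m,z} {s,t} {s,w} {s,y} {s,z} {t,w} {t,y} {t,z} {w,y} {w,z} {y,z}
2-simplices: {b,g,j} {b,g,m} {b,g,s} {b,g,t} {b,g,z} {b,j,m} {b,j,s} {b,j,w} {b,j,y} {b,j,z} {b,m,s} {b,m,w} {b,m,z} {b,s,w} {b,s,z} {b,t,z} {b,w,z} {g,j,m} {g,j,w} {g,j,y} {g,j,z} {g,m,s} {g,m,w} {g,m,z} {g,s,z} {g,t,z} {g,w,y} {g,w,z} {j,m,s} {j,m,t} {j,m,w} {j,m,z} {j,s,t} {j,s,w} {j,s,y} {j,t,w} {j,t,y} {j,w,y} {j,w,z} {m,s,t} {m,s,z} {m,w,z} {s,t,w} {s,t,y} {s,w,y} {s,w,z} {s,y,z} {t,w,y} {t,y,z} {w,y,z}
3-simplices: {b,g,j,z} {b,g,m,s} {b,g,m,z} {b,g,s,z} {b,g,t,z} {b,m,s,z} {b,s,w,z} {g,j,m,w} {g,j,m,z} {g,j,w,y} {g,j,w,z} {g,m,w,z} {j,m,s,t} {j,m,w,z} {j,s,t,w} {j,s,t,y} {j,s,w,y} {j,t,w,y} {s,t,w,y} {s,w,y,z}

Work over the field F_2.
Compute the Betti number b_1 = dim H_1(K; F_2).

b_1=0

n_0=9 n_1=35 n_2=50 n_3=20  [Z2]
∂1: piv[bg,bj,bm,bs,bt,bw,by,bz] rk=8  ker:gj,gm,gs,gt,gw,gy,gz,jm,js,jt,jw,jy,jz,ms,mt,mw,mz,st,sw,sy,sz,tw,ty,tz,wy,wz,yz
∂2: piv[bgj,bgm,bgs,bgt,bgz,bjm,bjs,bjw,bjy,bjz,bms,bmw,bmz,bsw,bsz,btz,bwz,gjw,gjy,gwy,jmt,jst,jsy,jtw,jty,syz,tyz] rk=27  ker:gjm,gjz,gms,gmw,gmz,gsz,gtz,gwz,jms,jmw,jmz,jsw,jwy,jwz,mst,msz,mwz,stw,sty,swy,swz,twy,wyz
∂3: piv[bgjz,bgms,bgmz,bgsz,bgtz,bmsz,bswz,gjmw,gjmz,gjwy,gjwz,gmwz,jmst,jstw,jsty,jswy,jtwy,swyz] rk=18  ker:jmwz,stwy
b_1=(35−8)−27=0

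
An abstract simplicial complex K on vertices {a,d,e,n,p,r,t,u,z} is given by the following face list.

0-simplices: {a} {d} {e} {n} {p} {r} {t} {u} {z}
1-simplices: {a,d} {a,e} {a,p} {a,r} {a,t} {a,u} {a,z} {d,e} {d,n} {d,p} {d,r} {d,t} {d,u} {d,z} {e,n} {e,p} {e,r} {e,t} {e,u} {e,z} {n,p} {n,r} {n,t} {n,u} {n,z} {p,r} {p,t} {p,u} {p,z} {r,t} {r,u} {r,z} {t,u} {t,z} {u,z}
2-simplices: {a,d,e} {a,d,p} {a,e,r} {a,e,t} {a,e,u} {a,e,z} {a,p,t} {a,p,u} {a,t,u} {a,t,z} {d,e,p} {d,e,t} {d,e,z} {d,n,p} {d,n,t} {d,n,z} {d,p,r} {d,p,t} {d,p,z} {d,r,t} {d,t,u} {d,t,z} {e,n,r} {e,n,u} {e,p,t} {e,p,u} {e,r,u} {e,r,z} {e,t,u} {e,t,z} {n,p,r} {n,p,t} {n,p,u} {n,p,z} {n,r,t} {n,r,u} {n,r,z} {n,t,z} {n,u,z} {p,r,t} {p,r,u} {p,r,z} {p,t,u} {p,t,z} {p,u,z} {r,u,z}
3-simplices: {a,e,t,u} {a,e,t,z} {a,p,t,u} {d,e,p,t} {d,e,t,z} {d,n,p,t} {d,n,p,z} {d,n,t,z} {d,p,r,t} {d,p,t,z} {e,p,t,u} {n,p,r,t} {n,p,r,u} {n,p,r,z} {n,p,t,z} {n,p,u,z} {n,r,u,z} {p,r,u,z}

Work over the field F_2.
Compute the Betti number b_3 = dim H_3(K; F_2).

n_0=9 n_1=35 n_2=46 n_3=18  [Z2]
∂1: piv[ad,ae,ap,ar,at,au,az,dn] rk=8  ker:de,dp,dr,dt,du,dz,en,ep,er,et,eu,ez,np,nr,nt,nu,nz,pr,pt,pu,pz,rt,ru,rz,tu,tz,uz
∂2: piv[ade,adp,aer,aet,aeu,aez,apt,apu,atu,atz,dep,det,dez,dnp,dnt,dnz,dpr,dpz,drt,dtu,enr,enu,eru,erz,npr,npu,nuz] rk=27  ker:dpt,dtz,ept,epu,etu,etz,npt,npz,nrt,nru,nrz,ntz,prt,pru,prz,ptu,ptz,puz,ruz
∂3: piv[aetu,aetz,aptu,dept,detz,dnpt,dnpz,dntz,dprt,dptz,eptu,nprt,npru,nprz,npuz,nruz] rk=16  ker:nptz,pruz
b_3=(18−16)−0=2

b_3=2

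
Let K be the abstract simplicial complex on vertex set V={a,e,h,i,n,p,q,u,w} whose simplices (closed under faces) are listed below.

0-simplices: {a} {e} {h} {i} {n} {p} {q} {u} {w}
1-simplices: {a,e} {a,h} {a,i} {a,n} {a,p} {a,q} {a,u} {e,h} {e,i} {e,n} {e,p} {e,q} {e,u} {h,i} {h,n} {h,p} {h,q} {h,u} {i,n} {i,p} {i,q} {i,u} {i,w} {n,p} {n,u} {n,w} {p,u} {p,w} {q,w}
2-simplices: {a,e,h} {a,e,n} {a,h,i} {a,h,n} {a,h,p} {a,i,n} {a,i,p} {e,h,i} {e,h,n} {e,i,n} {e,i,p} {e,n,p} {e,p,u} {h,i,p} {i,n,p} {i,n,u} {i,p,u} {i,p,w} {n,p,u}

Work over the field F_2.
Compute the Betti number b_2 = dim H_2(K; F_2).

n_0=9 n_1=29 n_2=19  [Z2]
∂1: piv[ae,ah,ai,an,ap,aq,au,iw] rk=8  ker:eh,ei,en,ep,eq,eu,hi,hn,hp,hq,hu,in,ip,iq,iu,np,nu,nw,pu,pw,qw
∂2: piv[aeh,aen,ahi,ahn,ahp,ain,aip,ehi,eip,enp,epu,inu,ipu,ipw] rk=14  ker:ehn,ein,hip,inp,npu
b_2=(19−14)−0=5

b_2=5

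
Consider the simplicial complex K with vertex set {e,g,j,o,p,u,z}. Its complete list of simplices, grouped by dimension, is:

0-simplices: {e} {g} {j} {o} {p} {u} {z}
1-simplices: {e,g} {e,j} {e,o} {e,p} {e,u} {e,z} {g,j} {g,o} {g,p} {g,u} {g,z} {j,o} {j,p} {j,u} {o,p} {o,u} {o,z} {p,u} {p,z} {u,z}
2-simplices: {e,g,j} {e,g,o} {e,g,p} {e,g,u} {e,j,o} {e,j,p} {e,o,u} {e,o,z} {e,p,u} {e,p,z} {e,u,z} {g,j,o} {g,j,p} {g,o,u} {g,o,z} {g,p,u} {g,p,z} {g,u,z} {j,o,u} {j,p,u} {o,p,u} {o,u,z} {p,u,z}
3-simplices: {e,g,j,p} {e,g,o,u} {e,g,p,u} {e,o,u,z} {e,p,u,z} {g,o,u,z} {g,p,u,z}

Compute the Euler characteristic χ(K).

χ(K)=3

n_0=7 n_1=20 n_2=23 n_3=7
χ=+7−20+23−7=3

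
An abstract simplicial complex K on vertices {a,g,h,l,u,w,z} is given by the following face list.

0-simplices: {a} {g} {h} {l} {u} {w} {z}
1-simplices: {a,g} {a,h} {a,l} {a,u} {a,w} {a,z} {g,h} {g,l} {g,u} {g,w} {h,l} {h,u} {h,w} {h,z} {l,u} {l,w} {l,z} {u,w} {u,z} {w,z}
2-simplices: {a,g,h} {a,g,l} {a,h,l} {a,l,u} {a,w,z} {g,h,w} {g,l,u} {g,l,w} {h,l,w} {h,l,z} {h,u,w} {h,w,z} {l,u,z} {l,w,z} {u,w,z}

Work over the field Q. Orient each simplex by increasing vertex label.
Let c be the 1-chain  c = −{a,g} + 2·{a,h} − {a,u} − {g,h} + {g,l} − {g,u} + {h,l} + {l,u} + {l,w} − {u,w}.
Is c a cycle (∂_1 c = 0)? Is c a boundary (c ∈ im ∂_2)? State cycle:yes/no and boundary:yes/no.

n_0=7 n_1=20 n_2=15  [Q]
∂1: piv[ag,ah,al,au,aw,az] rk=6  ker:gh,gl,gu,gw,hl,hu,hw,hz,lu,lw,lz,uw,uz,wz
∂2: piv[agh,agl,ahl,alu,awz,ghw,glu,glw,hlz,huw,hwz,luz,uwz] rk=13  ker:hlw,lwz
∂1c = 0
c vs im∂2: reduces to 0 ⇒ boundary

cycle:yes boundary:yes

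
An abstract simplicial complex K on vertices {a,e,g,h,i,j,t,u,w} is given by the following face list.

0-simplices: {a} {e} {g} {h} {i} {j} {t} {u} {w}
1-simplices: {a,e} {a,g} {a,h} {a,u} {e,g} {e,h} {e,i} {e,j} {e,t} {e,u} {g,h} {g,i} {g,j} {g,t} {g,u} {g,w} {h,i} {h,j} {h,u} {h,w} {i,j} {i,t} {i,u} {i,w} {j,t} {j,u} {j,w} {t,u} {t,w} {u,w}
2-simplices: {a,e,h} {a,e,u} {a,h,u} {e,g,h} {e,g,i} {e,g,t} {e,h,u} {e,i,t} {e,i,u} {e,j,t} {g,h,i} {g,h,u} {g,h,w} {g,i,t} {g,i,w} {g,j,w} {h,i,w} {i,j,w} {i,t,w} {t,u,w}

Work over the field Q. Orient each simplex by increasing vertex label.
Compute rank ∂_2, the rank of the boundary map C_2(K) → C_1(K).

rank∂_2=17

n_0=9 n_1=30 n_2=20  [Q]
∂1: piv[ae,ag,ah,au,ei,ej,et,gw] rk=8  ker:eg,eh,eu,gh,gi,gj,gt,gu,hi,hj,hu,hw,ij,it,iu,iw,jt,ju,jw,tu,tw,uw
∂2: piv[aeh,aeu,ahu,egh,egi,egt,eit,eiu,ejt,ghi,ghu,ghw,giw,gjw,ijw,itw,tuw] rk=17  ker:ehu,git,hiw
rk∂_2=17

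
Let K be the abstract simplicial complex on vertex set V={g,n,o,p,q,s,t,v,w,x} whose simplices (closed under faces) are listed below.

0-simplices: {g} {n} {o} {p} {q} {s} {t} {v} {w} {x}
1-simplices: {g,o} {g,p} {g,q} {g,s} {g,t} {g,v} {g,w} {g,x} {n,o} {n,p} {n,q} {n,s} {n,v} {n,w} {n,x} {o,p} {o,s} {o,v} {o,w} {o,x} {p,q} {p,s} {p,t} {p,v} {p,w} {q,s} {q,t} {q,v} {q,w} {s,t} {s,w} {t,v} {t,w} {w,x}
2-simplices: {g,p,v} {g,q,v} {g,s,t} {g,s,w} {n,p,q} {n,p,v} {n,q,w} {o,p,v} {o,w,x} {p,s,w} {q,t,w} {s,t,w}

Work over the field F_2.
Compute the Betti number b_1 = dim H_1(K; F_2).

n_0=10 n_1=34 n_2=12  [Z2]
∂1: piv[go,gp,gq,gs,gt,gv,gw,gx,no] rk=9  ker:np,nq,ns,nv,nw,nx,op,os,ov,ow,ox,pq,ps,pt,pv,pw,qs,qt,qv,qw,st,sw,tv,tw,wx
∂2: piv[gpv,gqv,gst,gsw,npq,npv,nqw,opv,owx,psw,qtw,stw] rk=12
b_1=(34−9)−12=13

b_1=13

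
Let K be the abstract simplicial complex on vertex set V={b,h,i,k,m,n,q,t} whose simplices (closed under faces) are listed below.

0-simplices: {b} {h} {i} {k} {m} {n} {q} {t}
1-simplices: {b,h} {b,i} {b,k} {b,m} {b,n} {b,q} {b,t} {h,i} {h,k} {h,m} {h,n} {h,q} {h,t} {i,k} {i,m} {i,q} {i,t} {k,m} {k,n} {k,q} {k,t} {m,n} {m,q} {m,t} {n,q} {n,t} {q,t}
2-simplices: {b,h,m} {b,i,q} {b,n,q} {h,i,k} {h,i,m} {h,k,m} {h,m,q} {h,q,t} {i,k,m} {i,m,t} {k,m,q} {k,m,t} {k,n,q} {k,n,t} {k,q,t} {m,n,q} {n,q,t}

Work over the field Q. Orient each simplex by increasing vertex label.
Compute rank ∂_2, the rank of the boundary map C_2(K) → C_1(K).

n_0=8 n_1=27 n_2=17  [Q]
∂1: piv[bh,bi,bk,bm,bn,bq,bt] rk=7  ker:hi,hk,hm,hn,hq,ht,ik,im,iq,it,km,kn,kq,kt,mn,mq,mt,nq,nt,qt
∂2: piv[bhm,biq,bnq,hik,him,hkm,hmq,hqt,imt,kmq,kmt,knq,knt,kqt,mnq] rk=15  ker:ikm,nqt
rk∂_2=15

rank∂_2=15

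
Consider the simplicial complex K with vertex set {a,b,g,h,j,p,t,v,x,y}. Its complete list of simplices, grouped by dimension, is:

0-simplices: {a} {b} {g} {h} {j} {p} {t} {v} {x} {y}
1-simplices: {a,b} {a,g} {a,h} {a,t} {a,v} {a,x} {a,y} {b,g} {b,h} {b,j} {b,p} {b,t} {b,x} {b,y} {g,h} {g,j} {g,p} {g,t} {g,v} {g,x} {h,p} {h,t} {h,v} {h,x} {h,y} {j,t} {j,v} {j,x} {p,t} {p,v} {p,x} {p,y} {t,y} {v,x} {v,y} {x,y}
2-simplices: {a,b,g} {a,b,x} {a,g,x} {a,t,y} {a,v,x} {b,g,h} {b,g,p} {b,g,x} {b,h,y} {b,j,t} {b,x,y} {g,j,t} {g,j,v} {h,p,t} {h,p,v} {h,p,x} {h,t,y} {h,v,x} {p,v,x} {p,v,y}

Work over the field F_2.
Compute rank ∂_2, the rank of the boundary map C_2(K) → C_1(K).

n_0=10 n_1=36 n_2=20  [Z2]
∂1: piv[ab,ag,ah,at,av,ax,ay,bj,bp] rk=9  ker:bg,bh,bt,bx,by,gh,gj,gp,gt,gv,gx,hp,ht,hv,hx,hy,jt,jv,jx,pt,pv,px,py,ty,vx,vy,xy
∂2: piv[abg,abx,agx,aty,avx,bgh,bgp,bhy,bjt,bxy,gjt,gjv,hpt,hpv,hpx,hty,hvx,pvy] rk=18  ker:bgx,pvx
rk∂_2=18

rank∂_2=18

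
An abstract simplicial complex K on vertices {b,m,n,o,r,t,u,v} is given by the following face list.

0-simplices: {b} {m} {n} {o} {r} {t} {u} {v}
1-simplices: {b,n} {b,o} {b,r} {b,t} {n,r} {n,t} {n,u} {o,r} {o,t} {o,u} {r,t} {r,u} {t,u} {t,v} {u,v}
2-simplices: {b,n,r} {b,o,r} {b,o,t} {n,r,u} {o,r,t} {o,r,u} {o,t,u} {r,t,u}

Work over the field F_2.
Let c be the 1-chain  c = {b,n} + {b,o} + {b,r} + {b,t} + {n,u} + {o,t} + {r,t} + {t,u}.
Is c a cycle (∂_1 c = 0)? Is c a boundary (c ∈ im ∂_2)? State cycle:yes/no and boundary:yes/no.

n_0=8 n_1=15 n_2=8  [Z2]
∂1: piv[bn,bo,br,bt,nu,tv] rk=6  ker:nr,nt,or,ot,ou,rt,ru,tu,uv
∂2: piv[bnr,bor,bot,nru,ort,oru,otu] rk=7  ker:rtu
∂1c = 0
c vs im∂2: reduces to 0 ⇒ boundary

cycle:yes boundary:yes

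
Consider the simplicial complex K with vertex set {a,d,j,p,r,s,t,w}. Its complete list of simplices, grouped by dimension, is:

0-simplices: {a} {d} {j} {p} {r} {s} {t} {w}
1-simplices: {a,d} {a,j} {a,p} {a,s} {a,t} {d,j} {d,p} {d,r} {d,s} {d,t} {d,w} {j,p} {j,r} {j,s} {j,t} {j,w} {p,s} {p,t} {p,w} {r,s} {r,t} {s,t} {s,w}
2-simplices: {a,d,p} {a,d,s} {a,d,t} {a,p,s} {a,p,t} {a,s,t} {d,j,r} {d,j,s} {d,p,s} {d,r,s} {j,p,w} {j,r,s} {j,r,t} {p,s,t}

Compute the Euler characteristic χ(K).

n_0=8 n_1=23 n_2=14
χ=+8−23+14=-1

χ(K)=-1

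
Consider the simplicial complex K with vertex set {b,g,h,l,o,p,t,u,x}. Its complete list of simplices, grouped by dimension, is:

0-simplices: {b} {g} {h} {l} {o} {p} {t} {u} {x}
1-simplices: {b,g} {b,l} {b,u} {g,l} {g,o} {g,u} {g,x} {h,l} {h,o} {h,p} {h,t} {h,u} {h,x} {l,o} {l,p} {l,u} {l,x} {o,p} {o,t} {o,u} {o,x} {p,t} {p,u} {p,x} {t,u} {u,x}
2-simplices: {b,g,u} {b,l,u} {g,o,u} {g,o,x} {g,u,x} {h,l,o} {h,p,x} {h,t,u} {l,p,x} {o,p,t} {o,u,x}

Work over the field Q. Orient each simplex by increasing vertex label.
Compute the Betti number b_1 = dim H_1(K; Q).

n_0=9 n_1=26 n_2=11  [Q]
∂1: piv[bg,bl,bu,go,gx,hl,hp,ht] rk=8  ker:gl,gu,ho,hu,hx,lo,lp,lu,lx,op,ot,ou,ox,pt,pu,px,tu,ux
∂2: piv[bgu,blu,gou,gox,gux,hlo,hpx,htu,lpx,opt] rk=10  ker:oux
b_1=(26−8)−10=8

b_1=8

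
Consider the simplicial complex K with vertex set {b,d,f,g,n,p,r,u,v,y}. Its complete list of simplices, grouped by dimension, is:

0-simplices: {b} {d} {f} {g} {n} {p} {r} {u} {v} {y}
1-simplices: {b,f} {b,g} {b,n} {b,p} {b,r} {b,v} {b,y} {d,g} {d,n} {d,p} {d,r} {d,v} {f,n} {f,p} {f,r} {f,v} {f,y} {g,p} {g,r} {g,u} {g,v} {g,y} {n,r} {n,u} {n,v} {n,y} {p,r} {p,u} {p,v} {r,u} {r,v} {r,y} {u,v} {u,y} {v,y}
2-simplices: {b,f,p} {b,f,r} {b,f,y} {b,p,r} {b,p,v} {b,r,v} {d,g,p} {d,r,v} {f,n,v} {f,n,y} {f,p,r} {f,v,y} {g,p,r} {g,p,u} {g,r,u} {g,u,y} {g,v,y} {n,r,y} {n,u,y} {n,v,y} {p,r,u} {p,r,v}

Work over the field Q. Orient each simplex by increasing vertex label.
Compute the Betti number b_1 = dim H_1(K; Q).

n_0=10 n_1=35 n_2=22  [Q]
∂1: piv[bf,bg,bn,bp,br,bv,by,dg,gu] rk=9  ker:dn,dp,dr,dv,fn,fp,fr,fv,fy,gp,gr,gv,gy,nr,nu,nv,ny,pr,pu,pv,ru,rv,ry,uv,uy,vy
∂2: piv[bfp,bfr,bfy,bpr,bpv,brv,dgp,drv,fnv,fny,fvy,gpr,gpu,gru,guy,gvy,nry,nuy] rk=18  ker:fpr,nvy,pru,prv
b_1=(35−9)−18=8

b_1=8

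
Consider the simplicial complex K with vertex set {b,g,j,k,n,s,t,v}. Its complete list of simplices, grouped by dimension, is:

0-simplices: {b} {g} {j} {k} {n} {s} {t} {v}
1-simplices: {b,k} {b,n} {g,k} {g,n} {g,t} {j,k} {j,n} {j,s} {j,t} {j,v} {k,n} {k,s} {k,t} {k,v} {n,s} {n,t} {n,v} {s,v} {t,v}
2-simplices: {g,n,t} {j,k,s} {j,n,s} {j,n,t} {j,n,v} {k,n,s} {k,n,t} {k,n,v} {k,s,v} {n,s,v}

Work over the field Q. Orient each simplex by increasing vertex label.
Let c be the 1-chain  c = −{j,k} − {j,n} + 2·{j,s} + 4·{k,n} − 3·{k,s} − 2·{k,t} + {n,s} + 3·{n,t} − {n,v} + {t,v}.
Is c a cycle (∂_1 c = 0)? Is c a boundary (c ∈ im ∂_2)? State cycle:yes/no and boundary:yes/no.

cycle:yes boundary:no

n_0=8 n_1=19 n_2=10  [Q]
∂1: piv[bk,bn,gk,gt,jk,js,jv] rk=7  ker:gn,jn,jt,kn,ks,kt,kv,ns,nt,nv,sv,tv
∂2: piv[gnt,jks,jns,jnt,jnv,kns,knt,knv,ksv] rk=9  ker:nsv
∂1c = 0
c vs im∂2: residual ≠ 0 ⇒ not boundary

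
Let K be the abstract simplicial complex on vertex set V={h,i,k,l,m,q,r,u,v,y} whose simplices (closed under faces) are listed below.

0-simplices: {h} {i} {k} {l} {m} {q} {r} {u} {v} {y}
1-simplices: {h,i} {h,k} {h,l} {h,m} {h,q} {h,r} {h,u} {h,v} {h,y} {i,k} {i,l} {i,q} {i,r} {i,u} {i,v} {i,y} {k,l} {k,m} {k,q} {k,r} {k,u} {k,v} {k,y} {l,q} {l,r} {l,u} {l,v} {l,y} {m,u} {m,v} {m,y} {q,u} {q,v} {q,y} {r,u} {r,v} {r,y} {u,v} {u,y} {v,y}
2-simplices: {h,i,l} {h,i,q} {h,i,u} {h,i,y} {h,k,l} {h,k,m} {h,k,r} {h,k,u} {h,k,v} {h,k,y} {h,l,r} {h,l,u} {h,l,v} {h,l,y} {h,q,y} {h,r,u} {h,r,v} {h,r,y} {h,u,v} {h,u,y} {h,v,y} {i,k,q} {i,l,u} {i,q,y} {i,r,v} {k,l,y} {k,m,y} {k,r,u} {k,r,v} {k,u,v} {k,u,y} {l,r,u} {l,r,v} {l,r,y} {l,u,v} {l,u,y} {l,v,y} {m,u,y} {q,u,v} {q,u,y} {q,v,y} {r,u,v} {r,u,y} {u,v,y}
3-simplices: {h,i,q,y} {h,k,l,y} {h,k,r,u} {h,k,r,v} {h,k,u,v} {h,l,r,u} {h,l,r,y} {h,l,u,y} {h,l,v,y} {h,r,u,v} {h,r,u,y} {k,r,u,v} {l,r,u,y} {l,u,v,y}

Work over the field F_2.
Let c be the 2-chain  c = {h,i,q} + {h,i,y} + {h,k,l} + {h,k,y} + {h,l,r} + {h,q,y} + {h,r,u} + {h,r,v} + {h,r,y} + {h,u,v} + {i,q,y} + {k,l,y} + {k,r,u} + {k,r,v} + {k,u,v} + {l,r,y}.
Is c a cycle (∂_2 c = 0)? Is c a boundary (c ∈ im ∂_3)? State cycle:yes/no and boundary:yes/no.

cycle:yes boundary:yes

n_0=10 n_1=40 n_2=44 n_3=14  [Z2]
∂1: piv[hi,hk,hl,hm,hq,hr,hu,hv,hy] rk=9  ker:ik,il,iq,ir,iu,iv,iy,kl,km,kq,kr,ku,kv,ky,lq,lr,lu,lv,ly,mu,mv,my,qu,qv,qy,ru,rv,ry,uv,uy,vy
∂2: piv[hil,hiq,hiu,hiy,hkl,hkm,hkr,hku,hkv,hky,hlr,hlu,hlv,hly,hqy,hru,hrv,hry,huv,huy,hvy,ikq,irv,kmy,muy,quv,quy] rk=27  ker:ilu,iqy,kly,kru,krv,kuv,kuy,lru,lrv,lry,luv,luy,lvy,qvy,ruv,ruy,uvy
∂3: piv[hiqy,hkly,hkru,hkrv,hkuv,hlru,hlry,hluy,hlvy,hruv,hruy,luvy] rk=12  ker:kruv,lruy
∂2c = 0
c vs im∂3: reduces to 0 ⇒ boundary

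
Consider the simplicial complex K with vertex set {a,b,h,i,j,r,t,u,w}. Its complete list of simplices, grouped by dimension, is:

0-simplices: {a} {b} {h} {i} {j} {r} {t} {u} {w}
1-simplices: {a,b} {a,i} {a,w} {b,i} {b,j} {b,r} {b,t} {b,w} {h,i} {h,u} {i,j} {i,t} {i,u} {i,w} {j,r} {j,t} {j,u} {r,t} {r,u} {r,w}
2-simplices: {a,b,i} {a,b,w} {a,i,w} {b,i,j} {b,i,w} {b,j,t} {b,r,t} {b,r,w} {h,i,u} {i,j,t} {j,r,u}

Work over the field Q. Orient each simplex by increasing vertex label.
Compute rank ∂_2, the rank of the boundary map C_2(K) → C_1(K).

rank∂_2=10

n_0=9 n_1=20 n_2=11  [Q]
∂1: piv[ab,ai,aw,bj,br,bt,hi,hu] rk=8  ker:bi,bw,ij,it,iu,iw,jr,jt,ju,rt,ru,rw
∂2: piv[abi,abw,aiw,bij,bjt,brt,brw,hiu,ijt,jru] rk=10  ker:biw
rk∂_2=10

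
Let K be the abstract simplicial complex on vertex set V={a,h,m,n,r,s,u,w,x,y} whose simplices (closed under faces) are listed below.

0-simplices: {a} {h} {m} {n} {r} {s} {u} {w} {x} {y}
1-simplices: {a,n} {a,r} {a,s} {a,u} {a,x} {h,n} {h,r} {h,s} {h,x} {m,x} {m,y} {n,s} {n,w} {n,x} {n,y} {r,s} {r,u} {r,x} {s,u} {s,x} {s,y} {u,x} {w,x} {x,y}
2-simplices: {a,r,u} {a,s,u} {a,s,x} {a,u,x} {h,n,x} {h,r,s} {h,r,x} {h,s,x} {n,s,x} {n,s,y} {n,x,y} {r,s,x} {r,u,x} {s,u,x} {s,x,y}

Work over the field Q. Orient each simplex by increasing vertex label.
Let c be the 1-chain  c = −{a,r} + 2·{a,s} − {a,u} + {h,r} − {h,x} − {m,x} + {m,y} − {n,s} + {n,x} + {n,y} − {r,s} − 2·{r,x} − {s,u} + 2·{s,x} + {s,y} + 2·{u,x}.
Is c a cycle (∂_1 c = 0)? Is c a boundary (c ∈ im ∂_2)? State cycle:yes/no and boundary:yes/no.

n_0=10 n_1=24 n_2=15  [Q]
∂1: piv[an,ar,as,au,ax,hn,mx,my,nw] rk=9  ker:hr,hs,hx,ns,nx,ny,rs,ru,rx,su,sx,sy,ux,wx,xy
∂2: piv[aru,asu,asx,aux,hnx,hrs,hrx,hsx,nsx,nsy,nxy,rux] rk=12  ker:rsx,sux,sxy
∂1c = −{n} + 3·{r} − 2·{s} − 4·{u} + {x} + 3·{y}

cycle:no boundary:no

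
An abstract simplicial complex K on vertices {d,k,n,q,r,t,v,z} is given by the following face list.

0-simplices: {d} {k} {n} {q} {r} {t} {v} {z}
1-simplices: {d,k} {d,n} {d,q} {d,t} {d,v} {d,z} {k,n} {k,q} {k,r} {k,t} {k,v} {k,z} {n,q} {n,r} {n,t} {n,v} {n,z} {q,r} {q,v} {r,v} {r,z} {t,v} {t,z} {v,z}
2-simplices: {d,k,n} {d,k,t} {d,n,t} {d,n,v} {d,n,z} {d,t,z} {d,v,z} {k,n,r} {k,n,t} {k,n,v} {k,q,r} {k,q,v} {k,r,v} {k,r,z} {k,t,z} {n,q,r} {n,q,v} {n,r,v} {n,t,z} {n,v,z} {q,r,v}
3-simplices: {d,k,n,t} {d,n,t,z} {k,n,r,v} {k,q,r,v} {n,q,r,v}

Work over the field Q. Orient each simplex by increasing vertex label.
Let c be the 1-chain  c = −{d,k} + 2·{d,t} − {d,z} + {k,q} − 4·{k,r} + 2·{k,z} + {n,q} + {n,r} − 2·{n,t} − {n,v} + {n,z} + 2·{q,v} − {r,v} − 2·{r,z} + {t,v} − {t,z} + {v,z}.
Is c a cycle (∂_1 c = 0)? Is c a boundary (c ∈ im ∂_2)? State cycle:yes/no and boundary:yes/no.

n_0=8 n_1=24 n_2=21 n_3=5  [Q]
∂1: piv[dk,dn,dq,dt,dv,dz,kr] rk=7  ker:kn,kq,kt,kv,kz,nq,nr,nt,nv,nz,qr,qv,rv,rz,tv,tz,vz
∂2: piv[dkn,dkt,dnt,dnv,dnz,dtz,dvz,knr,knv,kqr,kqv,krv,krz,ktz,nqr] rk=15  ker:knt,nqv,nrv,ntz,nvz,qrv
∂3: piv[dknt,dntz,knrv,kqrv,nqrv] rk=5
∂1c = 0
c vs im∂2: residual ≠ 0 ⇒ not boundary

cycle:yes boundary:no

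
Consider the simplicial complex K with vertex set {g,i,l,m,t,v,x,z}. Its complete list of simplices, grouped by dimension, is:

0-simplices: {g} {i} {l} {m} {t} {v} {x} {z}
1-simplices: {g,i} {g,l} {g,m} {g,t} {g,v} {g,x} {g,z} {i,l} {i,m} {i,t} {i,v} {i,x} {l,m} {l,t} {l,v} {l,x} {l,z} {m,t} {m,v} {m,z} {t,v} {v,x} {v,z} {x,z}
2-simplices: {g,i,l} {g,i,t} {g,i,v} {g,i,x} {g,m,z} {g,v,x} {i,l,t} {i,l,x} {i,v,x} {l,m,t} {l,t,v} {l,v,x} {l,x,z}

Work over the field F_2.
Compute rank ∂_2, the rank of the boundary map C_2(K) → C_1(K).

n_0=8 n_1=24 n_2=13  [Z2]
∂1: piv[gi,gl,gm,gt,gv,gx,gz] rk=7  ker:il,im,it,iv,ix,lm,lt,lv,lx,lz,mt,mv,mz,tv,vx,vz,xz
∂2: piv[gil,git,giv,gix,gmz,gvx,ilt,ilx,lmt,ltv,lvx,lxz] rk=12  ker:ivx
rk∂_2=12

rank∂_2=12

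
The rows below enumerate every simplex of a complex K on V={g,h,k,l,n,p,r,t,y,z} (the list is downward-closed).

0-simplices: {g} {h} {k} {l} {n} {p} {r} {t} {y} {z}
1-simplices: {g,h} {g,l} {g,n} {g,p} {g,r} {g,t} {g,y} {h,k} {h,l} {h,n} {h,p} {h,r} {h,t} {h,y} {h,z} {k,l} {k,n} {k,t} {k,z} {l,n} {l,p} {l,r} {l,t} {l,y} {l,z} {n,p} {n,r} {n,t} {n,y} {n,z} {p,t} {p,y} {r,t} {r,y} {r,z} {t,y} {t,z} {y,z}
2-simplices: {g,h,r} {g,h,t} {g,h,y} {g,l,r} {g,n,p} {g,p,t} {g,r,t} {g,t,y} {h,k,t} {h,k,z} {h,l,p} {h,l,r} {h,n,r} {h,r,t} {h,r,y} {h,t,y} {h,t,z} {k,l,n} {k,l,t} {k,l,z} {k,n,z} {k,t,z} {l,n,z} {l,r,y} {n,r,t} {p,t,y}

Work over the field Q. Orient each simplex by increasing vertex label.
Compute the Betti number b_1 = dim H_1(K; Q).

b_1=7

n_0=10 n_1=38 n_2=26  [Q]
∂1: piv[gh,gl,gn,gp,gr,gt,gy,hk,hz] rk=9  ker:hl,hn,hp,hr,ht,hy,kl,kn,kt,kz,ln,lp,lr,lt,ly,lz,np,nr,nt,ny,nz,pt,py,rt,ry,rz,ty,tz,yz
∂2: piv[ghr,ght,ghy,glr,gnp,gpt,grt,gty,hkt,hkz,hlp,hlr,hnr,hry,htz,kln,klt,klz,knz,lry,nrt,pty] rk=22  ker:hrt,hty,ktz,lnz
b_1=(38−9)−22=7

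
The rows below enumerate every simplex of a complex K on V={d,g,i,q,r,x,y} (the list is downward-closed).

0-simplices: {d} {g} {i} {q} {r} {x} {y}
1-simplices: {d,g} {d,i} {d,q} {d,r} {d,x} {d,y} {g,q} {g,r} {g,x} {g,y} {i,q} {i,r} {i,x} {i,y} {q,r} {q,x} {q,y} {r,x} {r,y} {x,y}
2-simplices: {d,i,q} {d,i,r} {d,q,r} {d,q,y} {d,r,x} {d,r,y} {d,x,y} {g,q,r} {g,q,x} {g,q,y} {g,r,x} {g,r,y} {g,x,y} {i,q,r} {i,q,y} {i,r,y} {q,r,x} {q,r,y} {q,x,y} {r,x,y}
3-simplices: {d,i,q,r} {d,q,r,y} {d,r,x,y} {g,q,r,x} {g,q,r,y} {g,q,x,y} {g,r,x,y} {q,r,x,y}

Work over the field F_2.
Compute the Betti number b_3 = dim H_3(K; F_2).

n_0=7 n_1=20 n_2=20 n_3=8  [Z2]
∂1: piv[dg,di,dq,dr,dx,dy] rk=6  ker:gq,gr,gx,gy,iq,ir,ix,iy,qr,qx,qy,rx,ry,xy
∂2: piv[diq,dir,dqr,dqy,drx,dry,dxy,gqr,gqx,gqy,grx,iqy] rk=12  ker:gry,gxy,iqr,iry,qrx,qry,qxy,rxy
∂3: piv[diqr,dqry,drxy,gqrx,gqry,gqxy,grxy] rk=7  ker:qrxy
b_3=(8−7)−0=1

b_3=1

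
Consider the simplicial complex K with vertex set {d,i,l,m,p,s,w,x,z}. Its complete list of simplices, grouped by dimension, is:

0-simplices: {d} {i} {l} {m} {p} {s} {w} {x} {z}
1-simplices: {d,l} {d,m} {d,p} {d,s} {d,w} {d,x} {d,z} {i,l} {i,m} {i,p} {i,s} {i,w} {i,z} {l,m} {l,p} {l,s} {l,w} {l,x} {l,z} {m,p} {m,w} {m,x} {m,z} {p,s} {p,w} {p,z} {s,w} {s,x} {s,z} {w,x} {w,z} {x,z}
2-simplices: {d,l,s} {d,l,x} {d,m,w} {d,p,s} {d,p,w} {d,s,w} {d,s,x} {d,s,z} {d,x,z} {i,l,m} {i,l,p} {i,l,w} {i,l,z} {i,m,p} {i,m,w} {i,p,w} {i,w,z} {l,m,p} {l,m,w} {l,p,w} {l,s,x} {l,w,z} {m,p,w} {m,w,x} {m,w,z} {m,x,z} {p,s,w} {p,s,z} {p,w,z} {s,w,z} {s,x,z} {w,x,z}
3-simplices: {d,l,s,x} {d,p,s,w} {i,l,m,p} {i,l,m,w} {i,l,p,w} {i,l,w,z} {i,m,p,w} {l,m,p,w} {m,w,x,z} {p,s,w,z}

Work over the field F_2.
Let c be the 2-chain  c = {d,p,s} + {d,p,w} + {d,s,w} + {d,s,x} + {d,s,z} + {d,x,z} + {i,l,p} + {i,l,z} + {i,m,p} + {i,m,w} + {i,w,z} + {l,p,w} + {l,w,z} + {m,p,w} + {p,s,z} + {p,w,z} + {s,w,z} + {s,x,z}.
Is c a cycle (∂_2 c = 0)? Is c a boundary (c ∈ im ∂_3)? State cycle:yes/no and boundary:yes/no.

cycle:yes boundary:no

n_0=9 n_1=32 n_2=32 n_3=10  [Z2]
∂1: piv[dl,dm,dp,ds,dw,dx,dz,il] rk=8  ker:im,ip,is,iw,iz,lm,lp,ls,lw,lx,lz,mp,mw,mx,mz,ps,pw,pz,sw,sx,sz,wx,wz,xz
∂2: piv[dls,dlx,dmw,dps,dpw,dsw,dsx,dsz,dxz,ilm,ilp,ilw,ilz,imp,imw,ipw,iwz,mwx,mwz,mxz,psz,pwz] rk=22  ker:lmp,lmw,lpw,lsx,lwz,mpw,psw,swz,sxz,wxz
∂3: piv[dlsx,dpsw,ilmp,ilmw,ilpw,ilwz,impw,mwxz,pswz] rk=9  ker:lmpw
∂2c = 0
c vs im∂3: residual ≠ 0 ⇒ not boundary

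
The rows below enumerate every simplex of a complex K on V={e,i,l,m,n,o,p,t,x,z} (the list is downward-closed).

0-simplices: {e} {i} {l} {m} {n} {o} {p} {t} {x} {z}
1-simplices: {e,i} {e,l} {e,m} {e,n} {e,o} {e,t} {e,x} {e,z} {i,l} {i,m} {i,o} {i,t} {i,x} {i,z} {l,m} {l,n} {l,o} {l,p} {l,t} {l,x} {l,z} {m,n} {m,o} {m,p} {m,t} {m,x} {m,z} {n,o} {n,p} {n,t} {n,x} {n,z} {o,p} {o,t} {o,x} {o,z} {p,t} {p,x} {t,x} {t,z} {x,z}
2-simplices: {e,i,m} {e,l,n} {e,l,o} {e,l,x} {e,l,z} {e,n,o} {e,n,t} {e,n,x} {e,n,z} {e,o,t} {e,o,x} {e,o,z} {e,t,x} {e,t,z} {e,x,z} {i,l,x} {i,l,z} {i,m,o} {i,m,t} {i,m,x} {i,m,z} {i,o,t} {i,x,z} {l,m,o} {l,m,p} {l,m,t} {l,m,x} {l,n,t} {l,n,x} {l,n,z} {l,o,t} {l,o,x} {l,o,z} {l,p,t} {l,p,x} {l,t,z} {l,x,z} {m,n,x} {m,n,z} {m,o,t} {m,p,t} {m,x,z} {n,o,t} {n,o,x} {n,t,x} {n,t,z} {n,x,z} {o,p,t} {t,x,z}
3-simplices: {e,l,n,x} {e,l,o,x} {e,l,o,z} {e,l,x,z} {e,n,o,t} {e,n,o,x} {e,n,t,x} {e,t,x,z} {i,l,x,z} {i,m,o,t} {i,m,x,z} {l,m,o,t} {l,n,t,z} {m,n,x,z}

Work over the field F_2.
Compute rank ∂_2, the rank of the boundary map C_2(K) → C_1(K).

n_0=10 n_1=41 n_2=49 n_3=14  [Z2]
∂1: piv[ei,el,em,en,eo,et,ex,ez,lp] rk=9  ker:il,im,io,it,ix,iz,lm,ln,lo,lt,lx,lz,mn,mo,mp,mt,mx,mz,no,np,nt,nx,nz,op,ot,ox,oz,pt,px,tx,tz,xz
∂2: piv[eim,eln,elo,elx,elz,eno,ent,enx,enz,eot,eox,eoz,etx,etz,exz,ilx,ilz,imo,imt,imx,imz,iot,lmo,lmp,lmt,lmx,lpt,lpx,mnx,opt] rk=30  ker:ixz,lnt,lnx,lnz,lot,lox,loz,ltz,lxz,mnz,mot,mpt,mxz,not,nox,ntx,ntz,nxz,txz
∂3: piv[elnx,elox,eloz,elxz,enot,enox,entx,etxz,ilxz,imot,imxz,lmot,lntz,mnxz] rk=14
rk∂_2=30

rank∂_2=30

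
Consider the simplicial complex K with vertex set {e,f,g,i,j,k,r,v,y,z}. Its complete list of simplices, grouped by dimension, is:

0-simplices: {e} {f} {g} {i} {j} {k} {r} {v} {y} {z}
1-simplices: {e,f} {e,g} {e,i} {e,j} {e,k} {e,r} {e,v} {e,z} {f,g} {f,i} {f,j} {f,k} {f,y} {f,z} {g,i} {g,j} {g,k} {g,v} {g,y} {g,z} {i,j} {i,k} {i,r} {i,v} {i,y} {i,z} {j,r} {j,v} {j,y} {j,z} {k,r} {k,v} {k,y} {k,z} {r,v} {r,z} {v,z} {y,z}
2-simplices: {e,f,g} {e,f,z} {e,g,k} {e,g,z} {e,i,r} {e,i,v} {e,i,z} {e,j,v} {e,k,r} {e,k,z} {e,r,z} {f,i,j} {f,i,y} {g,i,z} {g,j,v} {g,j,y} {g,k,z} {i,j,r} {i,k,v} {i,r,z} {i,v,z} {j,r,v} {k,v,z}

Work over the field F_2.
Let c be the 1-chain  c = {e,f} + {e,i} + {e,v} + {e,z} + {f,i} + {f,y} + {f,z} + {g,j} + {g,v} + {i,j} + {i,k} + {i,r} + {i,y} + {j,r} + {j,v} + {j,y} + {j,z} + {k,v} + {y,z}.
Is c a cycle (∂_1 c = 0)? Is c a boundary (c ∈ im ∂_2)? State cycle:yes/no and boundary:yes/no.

cycle:yes boundary:no

n_0=10 n_1=38 n_2=23  [Z2]
∂1: piv[ef,eg,ei,ej,ek,er,ev,ez,fy] rk=9  ker:fg,fi,fj,fk,fz,gi,gj,gk,gv,gy,gz,ij,ik,ir,iv,iy,iz,jr,jv,jy,jz,kr,kv,ky,kz,rv,rz,vz,yz
∂2: piv[efg,efz,egk,egz,eir,eiv,eiz,ejv,ekr,ekz,erz,fij,fiy,giz,gjv,gjy,ijr,ikv,ivz,jrv,kvz] rk=21  ker:gkz,irz
∂1c = 0
c vs im∂2: residual ≠ 0 ⇒ not boundary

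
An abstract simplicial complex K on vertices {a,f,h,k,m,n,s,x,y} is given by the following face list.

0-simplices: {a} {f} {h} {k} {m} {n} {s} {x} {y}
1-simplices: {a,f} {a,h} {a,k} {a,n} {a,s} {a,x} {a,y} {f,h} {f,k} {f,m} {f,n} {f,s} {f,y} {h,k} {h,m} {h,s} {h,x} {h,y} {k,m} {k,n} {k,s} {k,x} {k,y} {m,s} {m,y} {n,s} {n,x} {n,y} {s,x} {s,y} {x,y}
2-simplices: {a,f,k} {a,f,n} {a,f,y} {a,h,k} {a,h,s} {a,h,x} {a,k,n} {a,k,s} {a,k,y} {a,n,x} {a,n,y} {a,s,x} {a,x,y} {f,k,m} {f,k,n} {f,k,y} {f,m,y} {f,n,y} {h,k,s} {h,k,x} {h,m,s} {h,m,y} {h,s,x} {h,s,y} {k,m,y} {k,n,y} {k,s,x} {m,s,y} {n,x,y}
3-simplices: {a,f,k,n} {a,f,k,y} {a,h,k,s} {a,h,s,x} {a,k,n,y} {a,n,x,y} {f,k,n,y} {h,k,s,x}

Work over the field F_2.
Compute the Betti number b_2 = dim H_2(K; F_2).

n_0=9 n_1=31 n_2=29 n_3=8  [Z2]
∂1: piv[af,ah,ak,an,as,ax,ay,fm] rk=8  ker:fh,fk,fn,fs,fy,hk,hm,hs,hx,hy,km,kn,ks,kx,ky,ms,my,ns,nx,ny,sx,sy,xy
∂2: piv[afk,afn,afy,ahk,ahs,ahx,akn,aks,aky,anx,any,asx,axy,fkm,fmy,hkx,hms,hmy,hsy] rk=19  ker:fkn,fky,fny,hks,hsx,kmy,kny,ksx,msy,nxy
∂3: piv[afkn,afky,ahks,ahsx,akny,anxy,fkny,hksx] rk=8
b_2=(29−19)−8=2

b_2=2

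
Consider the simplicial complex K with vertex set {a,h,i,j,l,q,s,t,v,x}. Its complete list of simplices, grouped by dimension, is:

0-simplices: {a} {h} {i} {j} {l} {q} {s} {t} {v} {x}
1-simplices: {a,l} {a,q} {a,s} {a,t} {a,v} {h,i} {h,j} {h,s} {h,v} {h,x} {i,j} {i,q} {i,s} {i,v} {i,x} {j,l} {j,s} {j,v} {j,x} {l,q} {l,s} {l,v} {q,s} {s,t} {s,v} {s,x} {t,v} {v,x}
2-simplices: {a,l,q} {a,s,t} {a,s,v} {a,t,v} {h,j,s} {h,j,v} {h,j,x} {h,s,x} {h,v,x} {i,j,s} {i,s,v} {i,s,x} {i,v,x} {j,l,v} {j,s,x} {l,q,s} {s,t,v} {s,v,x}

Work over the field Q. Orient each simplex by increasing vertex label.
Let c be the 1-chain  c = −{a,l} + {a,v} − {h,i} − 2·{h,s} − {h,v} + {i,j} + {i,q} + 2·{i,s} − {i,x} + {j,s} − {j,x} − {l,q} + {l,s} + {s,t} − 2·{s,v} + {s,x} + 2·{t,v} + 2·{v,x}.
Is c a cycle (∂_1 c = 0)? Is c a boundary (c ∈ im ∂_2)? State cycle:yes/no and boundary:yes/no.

n_0=10 n_1=28 n_2=18  [Q]
∂1: piv[al,aq,as,at,av,hi,hj,hs,hx] rk=9  ker:hv,ij,iq,is,iv,ix,jl,js,jv,jx,lq,ls,lv,qs,st,sv,sx,tv,vx
∂2: piv[alq,ast,asv,atv,hjs,hjv,hjx,hsx,hvx,ijs,isv,isx,ivx,jlv,lqs] rk=15  ker:jsx,stv,svx
∂1c = 4·{h} − 4·{i} + {j} − {l} + 2·{s} − {t} − 2·{v} + {x}

cycle:no boundary:no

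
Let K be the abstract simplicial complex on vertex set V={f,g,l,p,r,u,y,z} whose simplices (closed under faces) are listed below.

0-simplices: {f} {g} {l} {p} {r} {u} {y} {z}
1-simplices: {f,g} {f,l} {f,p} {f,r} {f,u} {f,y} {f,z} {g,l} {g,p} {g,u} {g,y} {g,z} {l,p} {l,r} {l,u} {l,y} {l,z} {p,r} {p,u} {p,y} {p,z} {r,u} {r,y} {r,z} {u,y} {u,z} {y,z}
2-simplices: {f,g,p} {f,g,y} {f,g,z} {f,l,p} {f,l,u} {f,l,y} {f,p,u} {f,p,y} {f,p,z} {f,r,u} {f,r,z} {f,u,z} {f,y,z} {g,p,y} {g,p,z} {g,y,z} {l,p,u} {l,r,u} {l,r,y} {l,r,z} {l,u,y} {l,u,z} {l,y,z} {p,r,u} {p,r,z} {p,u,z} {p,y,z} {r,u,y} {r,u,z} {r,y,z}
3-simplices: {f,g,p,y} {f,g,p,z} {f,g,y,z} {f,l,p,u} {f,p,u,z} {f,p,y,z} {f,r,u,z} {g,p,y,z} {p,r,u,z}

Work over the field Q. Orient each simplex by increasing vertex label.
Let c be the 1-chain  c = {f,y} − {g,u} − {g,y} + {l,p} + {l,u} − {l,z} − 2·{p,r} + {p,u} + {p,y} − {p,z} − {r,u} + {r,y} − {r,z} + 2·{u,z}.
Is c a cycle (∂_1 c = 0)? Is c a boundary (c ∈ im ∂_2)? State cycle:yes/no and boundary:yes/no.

n_0=8 n_1=27 n_2=30 n_3=9  [Q]
∂1: piv[fg,fl,fp,fr,fu,fy,fz] rk=7  ker:gl,gp,gu,gy,gz,lp,lr,lu,ly,lz,pr,pu,py,pz,ru,ry,rz,uy,uz,yz
∂2: piv[fgp,fgy,fgz,flp,flu,fly,fpu,fpy,fpz,fru,frz,fuz,fyz,lru,lry,lrz,luy,pru] rk=18  ker:gpy,gpz,gyz,lpu,luz,lyz,prz,puz,pyz,ruy,ruz,ryz
∂3: piv[fgpy,fgpz,fgyz,flpu,fpuz,fpyz,fruz,pruz] rk=8  ker:gpyz
∂1c = −{f} + 2·{g} − {l} + 2·{p} − {r} − 2·{u} + 2·{y} − {z}

cycle:no boundary:no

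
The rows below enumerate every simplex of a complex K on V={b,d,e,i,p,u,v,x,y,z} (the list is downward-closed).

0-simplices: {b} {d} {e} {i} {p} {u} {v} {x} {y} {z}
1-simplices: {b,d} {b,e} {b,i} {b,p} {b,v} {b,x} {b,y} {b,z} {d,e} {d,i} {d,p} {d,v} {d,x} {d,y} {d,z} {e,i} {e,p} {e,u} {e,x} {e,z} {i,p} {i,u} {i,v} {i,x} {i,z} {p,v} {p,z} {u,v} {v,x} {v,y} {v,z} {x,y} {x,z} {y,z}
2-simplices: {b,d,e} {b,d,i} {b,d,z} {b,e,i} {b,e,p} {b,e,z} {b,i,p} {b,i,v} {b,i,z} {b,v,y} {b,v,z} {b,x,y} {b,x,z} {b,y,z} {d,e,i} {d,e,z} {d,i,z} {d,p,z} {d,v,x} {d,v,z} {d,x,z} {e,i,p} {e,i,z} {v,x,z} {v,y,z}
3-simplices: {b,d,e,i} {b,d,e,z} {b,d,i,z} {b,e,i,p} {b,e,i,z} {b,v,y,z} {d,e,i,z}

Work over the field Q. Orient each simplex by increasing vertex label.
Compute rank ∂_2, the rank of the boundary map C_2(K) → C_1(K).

n_0=10 n_1=34 n_2=25 n_3=7  [Q]
∂1: piv[bd,be,bi,bp,bv,bx,by,bz,eu] rk=9  ker:de,di,dp,dv,dx,dy,dz,ei,ep,ex,ez,ip,iu,iv,ix,iz,pv,pz,uv,vx,vy,vz,xy,xz,yz
∂2: piv[bde,bdi,bdz,bei,bep,bez,bip,biv,biz,bvy,bvz,bxy,bxz,byz,dpz,dvx,dvz,dxz] rk=18  ker:dei,dez,diz,eip,eiz,vxz,vyz
∂3: piv[bdei,bdez,bdiz,beip,beiz,bvyz] rk=6  ker:deiz
rk∂_2=18

rank∂_2=18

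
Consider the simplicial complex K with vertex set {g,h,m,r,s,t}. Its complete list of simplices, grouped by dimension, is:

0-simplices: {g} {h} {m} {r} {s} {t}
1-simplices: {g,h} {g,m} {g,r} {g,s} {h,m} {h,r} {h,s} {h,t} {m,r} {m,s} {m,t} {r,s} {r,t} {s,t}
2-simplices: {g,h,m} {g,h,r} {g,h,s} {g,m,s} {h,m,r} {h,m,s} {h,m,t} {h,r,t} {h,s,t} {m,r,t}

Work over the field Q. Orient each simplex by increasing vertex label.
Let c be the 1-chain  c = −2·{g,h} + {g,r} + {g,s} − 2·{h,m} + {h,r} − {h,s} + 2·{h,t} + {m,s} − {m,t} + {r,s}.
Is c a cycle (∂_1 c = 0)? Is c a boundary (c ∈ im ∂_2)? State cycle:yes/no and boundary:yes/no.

cycle:no boundary:no

n_0=6 n_1=14 n_2=10  [Q]
∂1: piv[gh,gm,gr,gs,ht] rk=5  ker:hm,hr,hs,mr,ms,mt,rs,rt,st
∂2: piv[ghm,ghr,ghs,gms,hmr,hmt,hrt,hst] rk=8  ker:hms,mrt
∂1c = −2·{h} − 2·{m} + {r} + 2·{s} + {t}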